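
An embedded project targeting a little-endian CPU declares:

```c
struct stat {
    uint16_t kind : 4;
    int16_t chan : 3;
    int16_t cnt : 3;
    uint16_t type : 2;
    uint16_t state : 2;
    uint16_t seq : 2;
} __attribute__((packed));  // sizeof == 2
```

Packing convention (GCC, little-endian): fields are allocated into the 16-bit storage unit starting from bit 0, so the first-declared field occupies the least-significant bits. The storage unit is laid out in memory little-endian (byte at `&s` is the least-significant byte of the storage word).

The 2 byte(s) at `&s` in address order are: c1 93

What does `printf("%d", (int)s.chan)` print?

-4

[0]=0xc1 [1]=0x93 (little-endian) → word 0x93c1
kind:4 @ bit 0 → (0x93c1>>0)&0xf = 0x1
chan:3 @ bit 4 → (0x93c1>>4)&0x7 = 0x4  ←
cnt:3 @ bit 7 → (0x93c1>>7)&0x7 = 0x7
type:2 @ bit 10 → (0x93c1>>10)&0x3 = 0x0
state:2 @ bit 12 → (0x93c1>>12)&0x3 = 0x1
seq:2 @ bit 14 → (0x93c1>>14)&0x3 = 0x2
chan signed 3b, MSB=1: 4 - 8 = -4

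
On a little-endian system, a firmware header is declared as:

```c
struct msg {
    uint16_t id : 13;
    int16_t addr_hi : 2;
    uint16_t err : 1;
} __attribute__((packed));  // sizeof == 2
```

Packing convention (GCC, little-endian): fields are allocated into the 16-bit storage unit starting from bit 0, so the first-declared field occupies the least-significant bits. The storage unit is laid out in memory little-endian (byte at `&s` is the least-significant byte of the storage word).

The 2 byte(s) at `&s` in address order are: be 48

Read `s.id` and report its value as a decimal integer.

[0]=0xbe [1]=0x48 (little-endian) → word 0x48be
id [0+:13] = (word>>0) & 0x1fff = 2238  ←
addr_hi [13+:2] = (word>>13) & 0x3 = 2
err [15+:1] = (word>>15) & 0x1 = 0

2238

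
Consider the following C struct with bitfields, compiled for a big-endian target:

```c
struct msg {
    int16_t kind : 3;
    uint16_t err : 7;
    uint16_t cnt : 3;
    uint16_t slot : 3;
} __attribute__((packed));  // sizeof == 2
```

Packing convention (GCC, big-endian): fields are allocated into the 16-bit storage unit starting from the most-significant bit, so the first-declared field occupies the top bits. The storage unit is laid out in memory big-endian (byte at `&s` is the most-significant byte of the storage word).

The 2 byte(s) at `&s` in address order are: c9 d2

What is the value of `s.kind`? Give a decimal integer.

-2

[0]=0xc9 [1]=0xd2 (big-endian) → word 0xc9d2
kind:3 @ bit 13 → (0xc9d2>>13)&0x7 = 0x6  ←
err:7 @ bit 6 → (0xc9d2>>6)&0x7f = 0x27
cnt:3 @ bit 3 → (0xc9d2>>3)&0x7 = 0x2
slot:3 @ bit 0 → (0xc9d2>>0)&0x7 = 0x2
kind signed 3b, MSB=1: 6 - 8 = -2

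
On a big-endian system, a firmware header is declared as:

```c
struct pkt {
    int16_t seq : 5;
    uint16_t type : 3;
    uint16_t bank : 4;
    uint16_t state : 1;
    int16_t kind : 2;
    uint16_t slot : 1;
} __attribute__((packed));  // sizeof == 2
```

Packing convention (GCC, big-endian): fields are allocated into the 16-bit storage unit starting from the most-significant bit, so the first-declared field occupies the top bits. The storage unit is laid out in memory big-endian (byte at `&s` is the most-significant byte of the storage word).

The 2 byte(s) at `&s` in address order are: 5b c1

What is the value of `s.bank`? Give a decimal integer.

[0]=0x5b [1]=0xc1 (big-endian) → word 0x5bc1
seq:5 @ bit 11 → (0x5bc1>>11)&0x1f = 0xb
type:3 @ bit 8 → (0x5bc1>>8)&0x7 = 0x3
bank:4 @ bit 4 → (0x5bc1>>4)&0xf = 0xc  ←
state:1 @ bit 3 → (0x5bc1>>3)&0x1 = 0x0
kind:2 @ bit 1 → (0x5bc1>>1)&0x3 = 0x0
slot:1 @ bit 0 → (0x5bc1>>0)&0x1 = 0x1

12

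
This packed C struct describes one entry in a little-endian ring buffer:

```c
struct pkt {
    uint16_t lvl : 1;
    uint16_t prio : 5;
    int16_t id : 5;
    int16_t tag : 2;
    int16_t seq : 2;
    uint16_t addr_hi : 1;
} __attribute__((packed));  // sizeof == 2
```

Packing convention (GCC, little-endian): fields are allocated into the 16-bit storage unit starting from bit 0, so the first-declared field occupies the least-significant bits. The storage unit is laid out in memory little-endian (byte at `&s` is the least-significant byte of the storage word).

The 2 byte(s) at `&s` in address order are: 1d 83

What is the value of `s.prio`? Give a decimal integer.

[0]=0x1d [1]=0x83 (little-endian) → word 0x831d
lvl:1 @ bit 0 → (0x831d>>0)&0x1 = 0x1
prio:5 @ bit 1 → (0x831d>>1)&0x1f = 0xe  ←
id:5 @ bit 6 → (0x831d>>6)&0x1f = 0xc
tag:2 @ bit 11 → (0x831d>>11)&0x3 = 0x0
seq:2 @ bit 13 → (0x831d>>13)&0x3 = 0x0
addr_hi:1 @ bit 15 → (0x831d>>15)&0x1 = 0x1

14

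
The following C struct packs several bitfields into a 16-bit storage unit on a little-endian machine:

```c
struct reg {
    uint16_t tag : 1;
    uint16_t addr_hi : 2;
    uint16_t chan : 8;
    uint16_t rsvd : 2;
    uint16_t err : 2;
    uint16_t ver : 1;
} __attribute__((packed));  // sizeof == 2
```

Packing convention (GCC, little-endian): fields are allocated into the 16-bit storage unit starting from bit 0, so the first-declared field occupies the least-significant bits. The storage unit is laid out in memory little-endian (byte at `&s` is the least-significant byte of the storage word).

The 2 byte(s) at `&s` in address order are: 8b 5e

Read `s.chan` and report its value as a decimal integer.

[0]=0x8b [1]=0x5e (little-endian) → word 0x5e8b
tag:1 @ bit 0 → (0x5e8b>>0)&0x1 = 0x1
addr_hi:2 @ bit 1 → (0x5e8b>>1)&0x3 = 0x1
chan:8 @ bit 3 → (0x5e8b>>3)&0xff = 0xd1  ←
rsvd:2 @ bit 11 → (0x5e8b>>11)&0x3 = 0x3
err:2 @ bit 13 → (0x5e8b>>13)&0x3 = 0x2
ver:1 @ bit 15 → (0x5e8b>>15)&0x1 = 0x0

209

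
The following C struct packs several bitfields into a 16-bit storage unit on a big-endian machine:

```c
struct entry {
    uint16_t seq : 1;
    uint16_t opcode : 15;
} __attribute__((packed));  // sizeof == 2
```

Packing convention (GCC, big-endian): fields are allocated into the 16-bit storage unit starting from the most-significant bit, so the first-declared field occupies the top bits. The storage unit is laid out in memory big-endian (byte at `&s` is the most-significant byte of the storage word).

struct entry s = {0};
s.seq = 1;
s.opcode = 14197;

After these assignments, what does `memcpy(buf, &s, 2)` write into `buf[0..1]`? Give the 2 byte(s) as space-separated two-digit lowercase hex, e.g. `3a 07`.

b7 75

[15+:1] seq=1 & 0x1 = 0x1; word=0x8000
[0+:15] opcode=14197 & 0x7fff = 0x3775; word=0xb775
word = 0xb775 → big-endian bytes:
  [0]=0xb7  [1]=0x75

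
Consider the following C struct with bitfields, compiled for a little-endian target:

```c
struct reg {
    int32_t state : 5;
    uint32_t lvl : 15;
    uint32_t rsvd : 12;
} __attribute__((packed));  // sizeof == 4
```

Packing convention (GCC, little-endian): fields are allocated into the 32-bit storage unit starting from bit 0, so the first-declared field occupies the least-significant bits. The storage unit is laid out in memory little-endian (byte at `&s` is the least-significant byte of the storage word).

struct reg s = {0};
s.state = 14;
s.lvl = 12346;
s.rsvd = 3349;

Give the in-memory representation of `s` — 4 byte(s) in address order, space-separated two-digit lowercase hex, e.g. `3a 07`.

4e 07 56 d1

state:5 = 14 → 0xe << 0 → word 0x0000000e
lvl:15 = 12346 → 0x303a << 5 → word 0x0006074e
rsvd:12 = 3349 → 0xd15 << 20 → word 0xd156074e
word = 0xd156074e → little-endian bytes:
  [0]=0x4e  [1]=0x07  [2]=0x56  [3]=0xd1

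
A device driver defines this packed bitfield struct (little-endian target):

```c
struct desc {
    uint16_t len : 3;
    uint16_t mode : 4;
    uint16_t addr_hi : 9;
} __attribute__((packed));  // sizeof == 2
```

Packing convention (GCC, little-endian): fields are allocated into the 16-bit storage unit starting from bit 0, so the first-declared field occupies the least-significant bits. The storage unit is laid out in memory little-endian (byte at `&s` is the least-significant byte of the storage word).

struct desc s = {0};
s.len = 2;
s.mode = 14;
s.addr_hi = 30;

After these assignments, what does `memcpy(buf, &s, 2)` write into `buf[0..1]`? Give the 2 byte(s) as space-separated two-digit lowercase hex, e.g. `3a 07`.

72 0f

len:3 = 2 → 0x2 << 0 → word 0x0002
mode:4 = 14 → 0xe << 3 → word 0x0072
addr_hi:9 = 30 → 0x1e << 7 → word 0x0f72
word = 0x0f72 → little-endian bytes:
  [0]=0x72  [1]=0x0f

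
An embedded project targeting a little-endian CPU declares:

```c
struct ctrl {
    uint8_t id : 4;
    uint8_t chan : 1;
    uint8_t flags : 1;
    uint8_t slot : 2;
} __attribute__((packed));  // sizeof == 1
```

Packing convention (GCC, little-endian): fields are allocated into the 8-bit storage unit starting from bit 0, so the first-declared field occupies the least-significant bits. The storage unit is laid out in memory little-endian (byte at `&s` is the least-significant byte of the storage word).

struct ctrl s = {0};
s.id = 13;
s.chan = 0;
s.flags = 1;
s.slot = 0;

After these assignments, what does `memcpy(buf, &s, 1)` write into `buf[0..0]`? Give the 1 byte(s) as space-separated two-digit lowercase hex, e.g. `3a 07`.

id (4b) val=13 bits=0xd at bit 0: 0x0d
chan (1b) val=0 bits=0x0 at bit 4: 0x0d
flags (1b) val=1 bits=0x1 at bit 5: 0x2d
slot (2b) val=0 bits=0x0 at bit 6: 0x2d
word = 0x2d → little-endian bytes:
  [0]=0x2d

2d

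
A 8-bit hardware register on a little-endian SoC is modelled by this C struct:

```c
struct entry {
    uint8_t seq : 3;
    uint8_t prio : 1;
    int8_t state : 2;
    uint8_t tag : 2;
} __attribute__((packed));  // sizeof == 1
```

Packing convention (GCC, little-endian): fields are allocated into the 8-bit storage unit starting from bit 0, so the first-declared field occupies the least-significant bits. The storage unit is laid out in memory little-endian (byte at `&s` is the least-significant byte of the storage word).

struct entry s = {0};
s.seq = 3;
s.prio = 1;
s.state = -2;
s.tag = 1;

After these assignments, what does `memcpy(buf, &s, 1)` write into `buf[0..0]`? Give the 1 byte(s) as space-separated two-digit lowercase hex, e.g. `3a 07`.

6b

seq (3b) val=3 bits=0x3 at bit 0: 0x03
prio (1b) val=1 bits=0x1 at bit 3: 0x0b
state (2b) val=-2 bits=0x2 at bit 4: 0x2b
tag (2b) val=1 bits=0x1 at bit 6: 0x6b
word = 0x6b → little-endian bytes:
  [0]=0x6b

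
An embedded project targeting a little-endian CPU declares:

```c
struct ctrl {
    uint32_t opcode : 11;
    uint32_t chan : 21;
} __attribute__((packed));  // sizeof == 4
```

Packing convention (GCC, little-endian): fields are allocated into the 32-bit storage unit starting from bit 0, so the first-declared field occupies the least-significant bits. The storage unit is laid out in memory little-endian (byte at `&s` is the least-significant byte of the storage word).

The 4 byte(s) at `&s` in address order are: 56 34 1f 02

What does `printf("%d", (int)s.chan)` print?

17382

[0]=0x56 [1]=0x34 [2]=0x1f [3]=0x02 (little-endian) → word 0x021f3456
opcode [0+:11] = (word>>0) & 0x7ff = 1110
chan [11+:21] = (word>>11) & 0x1fffff = 17382  ←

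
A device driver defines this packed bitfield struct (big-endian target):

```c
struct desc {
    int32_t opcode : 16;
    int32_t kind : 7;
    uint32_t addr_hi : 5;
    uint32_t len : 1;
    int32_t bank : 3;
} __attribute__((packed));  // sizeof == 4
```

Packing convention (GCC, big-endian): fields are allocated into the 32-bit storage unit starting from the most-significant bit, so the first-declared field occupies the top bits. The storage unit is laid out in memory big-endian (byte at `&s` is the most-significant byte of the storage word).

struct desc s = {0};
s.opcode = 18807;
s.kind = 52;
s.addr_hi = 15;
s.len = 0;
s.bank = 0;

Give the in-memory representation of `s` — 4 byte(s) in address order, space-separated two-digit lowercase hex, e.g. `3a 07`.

opcode (16b) val=18807 bits=0x4977 at bit 16: 0x49770000
kind (7b) val=52 bits=0x34 at bit 9: 0x49776800
addr_hi (5b) val=15 bits=0xf at bit 4: 0x497768f0
len (1b) val=0 bits=0x0 at bit 3: 0x497768f0
bank (3b) val=0 bits=0x0 at bit 0: 0x497768f0
word = 0x497768f0 → big-endian bytes:
  [0]=0x49  [1]=0x77  [2]=0x68  [3]=0xf0

49 77 68 f0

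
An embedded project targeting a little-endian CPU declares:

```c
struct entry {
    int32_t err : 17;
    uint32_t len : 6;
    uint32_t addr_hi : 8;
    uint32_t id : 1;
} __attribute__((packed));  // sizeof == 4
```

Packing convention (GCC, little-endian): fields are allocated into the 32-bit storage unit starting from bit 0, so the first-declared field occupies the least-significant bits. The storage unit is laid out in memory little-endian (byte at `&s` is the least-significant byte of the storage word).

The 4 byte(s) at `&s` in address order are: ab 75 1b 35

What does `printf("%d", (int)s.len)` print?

13

[0]=0xab [1]=0x75 [2]=0x1b [3]=0x35 (little-endian) → word 0x351b75ab
err:17 @ bit 0 → (0x351b75ab>>0)&0x1ffff = 0x175ab
len:6 @ bit 17 → (0x351b75ab>>17)&0x3f = 0xd  ←
addr_hi:8 @ bit 23 → (0x351b75ab>>23)&0xff = 0x6a
id:1 @ bit 31 → (0x351b75ab>>31)&0x1 = 0x0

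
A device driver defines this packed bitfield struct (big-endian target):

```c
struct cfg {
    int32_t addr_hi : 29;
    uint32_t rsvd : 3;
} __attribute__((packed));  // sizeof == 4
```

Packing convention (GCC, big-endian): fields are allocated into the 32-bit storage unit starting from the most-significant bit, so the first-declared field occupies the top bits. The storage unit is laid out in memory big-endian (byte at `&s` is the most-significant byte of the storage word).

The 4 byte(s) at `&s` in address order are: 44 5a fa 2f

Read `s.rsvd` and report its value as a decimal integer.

[0]=0x44 [1]=0x5a [2]=0xfa [3]=0x2f (big-endian) → word 0x445afa2f
addr_hi:29 @ bit 3 → (0x445afa2f>>3)&0x1fffffff = 0x88b5f45
rsvd:3 @ bit 0 → (0x445afa2f>>0)&0x7 = 0x7  ←

7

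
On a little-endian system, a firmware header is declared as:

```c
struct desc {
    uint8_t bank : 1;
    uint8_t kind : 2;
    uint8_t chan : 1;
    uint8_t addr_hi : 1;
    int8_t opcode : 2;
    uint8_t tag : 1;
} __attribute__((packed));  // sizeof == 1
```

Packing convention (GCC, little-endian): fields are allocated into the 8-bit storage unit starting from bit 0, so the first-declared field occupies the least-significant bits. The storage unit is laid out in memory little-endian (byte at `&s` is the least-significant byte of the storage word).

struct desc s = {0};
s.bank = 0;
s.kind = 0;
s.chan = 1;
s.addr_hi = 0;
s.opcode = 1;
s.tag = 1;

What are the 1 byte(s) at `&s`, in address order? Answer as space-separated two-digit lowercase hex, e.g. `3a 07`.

a8

bank (1b) val=0 bits=0x0 at bit 0: 0x00
kind (2b) val=0 bits=0x0 at bit 1: 0x00
chan (1b) val=1 bits=0x1 at bit 3: 0x08
addr_hi (1b) val=0 bits=0x0 at bit 4: 0x08
opcode (2b) val=1 bits=0x1 at bit 5: 0x28
tag (1b) val=1 bits=0x1 at bit 7: 0xa8
word = 0xa8 → little-endian bytes:
  [0]=0xa8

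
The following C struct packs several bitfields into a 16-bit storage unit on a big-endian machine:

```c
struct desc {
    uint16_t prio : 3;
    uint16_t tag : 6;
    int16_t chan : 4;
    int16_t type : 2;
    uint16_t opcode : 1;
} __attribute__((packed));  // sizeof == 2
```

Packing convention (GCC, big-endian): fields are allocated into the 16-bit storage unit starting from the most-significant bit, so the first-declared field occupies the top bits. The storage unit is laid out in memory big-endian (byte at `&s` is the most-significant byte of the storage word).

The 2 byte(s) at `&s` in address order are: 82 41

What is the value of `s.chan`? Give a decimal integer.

[0]=0x82 [1]=0x41 (big-endian) → word 0x8241
prio [13+:3] = (word>>13) & 0x7 = 4
tag [7+:6] = (word>>7) & 0x3f = 4
chan [3+:4] = (word>>3) & 0xf = 8  ←
type [1+:2] = (word>>1) & 0x3 = 0
opcode [0+:1] = (word>>0) & 0x1 = 1
chan signed 4b, MSB=1: 8 - 16 = -8

-8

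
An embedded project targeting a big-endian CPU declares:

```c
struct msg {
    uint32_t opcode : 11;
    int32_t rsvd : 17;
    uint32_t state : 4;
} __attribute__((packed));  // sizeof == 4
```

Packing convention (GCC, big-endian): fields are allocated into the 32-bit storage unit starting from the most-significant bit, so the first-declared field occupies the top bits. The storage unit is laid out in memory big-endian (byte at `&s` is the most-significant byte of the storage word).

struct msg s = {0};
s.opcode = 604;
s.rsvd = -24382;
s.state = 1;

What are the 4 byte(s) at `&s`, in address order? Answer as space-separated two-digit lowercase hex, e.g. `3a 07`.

4b 9a 0c 21

opcode:11 = 604 → 0x25c << 21 → word 0x4b800000
rsvd:17 = -24382 → 0x1a0c2 << 4 → word 0x4b9a0c20
state:4 = 1 → 0x1 << 0 → word 0x4b9a0c21
word = 0x4b9a0c21 → big-endian bytes:
  [0]=0x4b  [1]=0x9a  [2]=0x0c  [3]=0x21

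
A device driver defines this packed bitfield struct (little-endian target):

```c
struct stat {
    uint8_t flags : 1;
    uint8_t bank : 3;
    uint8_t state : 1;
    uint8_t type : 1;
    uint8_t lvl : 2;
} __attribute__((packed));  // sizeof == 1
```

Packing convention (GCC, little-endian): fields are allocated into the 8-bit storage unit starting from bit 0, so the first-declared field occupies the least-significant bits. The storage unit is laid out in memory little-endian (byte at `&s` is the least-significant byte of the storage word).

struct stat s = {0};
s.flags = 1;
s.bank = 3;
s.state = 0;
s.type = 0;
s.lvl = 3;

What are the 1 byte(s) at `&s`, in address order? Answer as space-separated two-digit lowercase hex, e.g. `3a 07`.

c7

flags (1b) val=1 bits=0x1 at bit 0: 0x01
bank (3b) val=3 bits=0x3 at bit 1: 0x07
state (1b) val=0 bits=0x0 at bit 4: 0x07
type (1b) val=0 bits=0x0 at bit 5: 0x07
lvl (2b) val=3 bits=0x3 at bit 6: 0xc7
word = 0xc7 → little-endian bytes:
  [0]=0xc7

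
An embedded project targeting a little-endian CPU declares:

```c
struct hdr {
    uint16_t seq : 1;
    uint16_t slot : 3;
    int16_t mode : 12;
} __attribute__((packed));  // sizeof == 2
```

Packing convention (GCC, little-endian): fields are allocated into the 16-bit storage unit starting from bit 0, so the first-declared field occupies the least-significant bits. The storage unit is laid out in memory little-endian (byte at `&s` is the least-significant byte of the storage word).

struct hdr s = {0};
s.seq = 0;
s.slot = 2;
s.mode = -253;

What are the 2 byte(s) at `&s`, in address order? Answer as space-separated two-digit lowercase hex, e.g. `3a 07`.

34 f0

seq (1b) val=0 bits=0x0 at bit 0: 0x0000
slot (3b) val=2 bits=0x2 at bit 1: 0x0004
mode (12b) val=-253 bits=0xf03 at bit 4: 0xf034
word = 0xf034 → little-endian bytes:
  [0]=0x34  [1]=0xf0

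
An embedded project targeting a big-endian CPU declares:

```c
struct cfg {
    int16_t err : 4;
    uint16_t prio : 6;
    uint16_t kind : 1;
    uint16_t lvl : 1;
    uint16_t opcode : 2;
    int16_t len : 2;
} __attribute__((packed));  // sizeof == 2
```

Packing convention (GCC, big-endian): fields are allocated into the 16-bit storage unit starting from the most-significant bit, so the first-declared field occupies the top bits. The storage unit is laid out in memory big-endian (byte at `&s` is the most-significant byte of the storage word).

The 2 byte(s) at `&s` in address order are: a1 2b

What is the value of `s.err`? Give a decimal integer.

[0]=0xa1 [1]=0x2b (big-endian) → word 0xa12b
err [12+:4] = (word>>12) & 0xf = 10  ←
prio [6+:6] = (word>>6) & 0x3f = 4
kind [5+:1] = (word>>5) & 0x1 = 1
lvl [4+:1] = (word>>4) & 0x1 = 0
opcode [2+:2] = (word>>2) & 0x3 = 2
len [0+:2] = (word>>0) & 0x3 = 3
err signed 4b, MSB=1: 10 - 16 = -6

-6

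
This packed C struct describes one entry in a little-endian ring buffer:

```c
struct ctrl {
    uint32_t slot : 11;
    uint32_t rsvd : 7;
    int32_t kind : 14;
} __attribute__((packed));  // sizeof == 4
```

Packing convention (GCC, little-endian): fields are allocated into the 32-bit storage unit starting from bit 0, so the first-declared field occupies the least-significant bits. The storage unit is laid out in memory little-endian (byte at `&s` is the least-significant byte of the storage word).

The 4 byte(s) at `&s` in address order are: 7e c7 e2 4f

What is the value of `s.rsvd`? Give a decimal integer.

88

[0]=0x7e [1]=0xc7 [2]=0xe2 [3]=0x4f (little-endian) → word 0x4fe2c77e
slot [0+:11] = (word>>0) & 0x7ff = 1918
rsvd [11+:7] = (word>>11) & 0x7f = 88  ←
kind [18+:14] = (word>>18) & 0x3fff = 5112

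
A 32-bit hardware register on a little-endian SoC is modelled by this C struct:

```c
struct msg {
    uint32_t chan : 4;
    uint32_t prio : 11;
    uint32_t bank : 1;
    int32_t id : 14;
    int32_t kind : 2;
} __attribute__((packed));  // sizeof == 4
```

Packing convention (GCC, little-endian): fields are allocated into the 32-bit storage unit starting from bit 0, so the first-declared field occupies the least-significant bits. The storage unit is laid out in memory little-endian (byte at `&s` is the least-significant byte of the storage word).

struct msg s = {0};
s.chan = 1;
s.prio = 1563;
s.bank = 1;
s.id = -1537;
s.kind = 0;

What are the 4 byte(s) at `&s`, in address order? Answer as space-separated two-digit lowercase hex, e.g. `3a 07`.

b1 e1 ff 39

chan:4 = 1 → 0x1 << 0 → word 0x00000001
prio:11 = 1563 → 0x61b << 4 → word 0x000061b1
bank:1 = 1 → 0x1 << 15 → word 0x0000e1b1
id:14 = -1537 → 0x39ff << 16 → word 0x39ffe1b1
kind:2 = 0 → 0x0 << 30 → word 0x39ffe1b1
word = 0x39ffe1b1 → little-endian bytes:
  [0]=0xb1  [1]=0xe1  [2]=0xff  [3]=0x39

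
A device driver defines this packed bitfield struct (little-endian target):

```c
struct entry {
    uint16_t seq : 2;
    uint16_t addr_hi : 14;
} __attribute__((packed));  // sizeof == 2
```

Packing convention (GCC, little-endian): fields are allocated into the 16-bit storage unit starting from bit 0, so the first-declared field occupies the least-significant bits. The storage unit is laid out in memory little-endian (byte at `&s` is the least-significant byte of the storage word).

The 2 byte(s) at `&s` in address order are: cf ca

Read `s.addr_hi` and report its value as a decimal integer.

12979

[0]=0xcf [1]=0xca (little-endian) → word 0xcacf
seq:2 @ bit 0 → (0xcacf>>0)&0x3 = 0x3
addr_hi:14 @ bit 2 → (0xcacf>>2)&0x3fff = 0x32b3  ←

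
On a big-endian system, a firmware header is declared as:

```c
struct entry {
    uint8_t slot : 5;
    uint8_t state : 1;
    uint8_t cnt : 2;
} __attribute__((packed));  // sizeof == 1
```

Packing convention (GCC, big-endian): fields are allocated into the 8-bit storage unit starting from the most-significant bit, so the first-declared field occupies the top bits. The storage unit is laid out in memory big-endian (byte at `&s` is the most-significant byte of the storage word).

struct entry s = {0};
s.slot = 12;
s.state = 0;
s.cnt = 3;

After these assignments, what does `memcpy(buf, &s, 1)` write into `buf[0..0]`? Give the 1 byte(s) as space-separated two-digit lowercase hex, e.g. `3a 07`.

slot:5 = 12 → 0xc << 3 → word 0x60
state:1 = 0 → 0x0 << 2 → word 0x60
cnt:2 = 3 → 0x3 << 0 → word 0x63
word = 0x63 → big-endian bytes:
  [0]=0x63

63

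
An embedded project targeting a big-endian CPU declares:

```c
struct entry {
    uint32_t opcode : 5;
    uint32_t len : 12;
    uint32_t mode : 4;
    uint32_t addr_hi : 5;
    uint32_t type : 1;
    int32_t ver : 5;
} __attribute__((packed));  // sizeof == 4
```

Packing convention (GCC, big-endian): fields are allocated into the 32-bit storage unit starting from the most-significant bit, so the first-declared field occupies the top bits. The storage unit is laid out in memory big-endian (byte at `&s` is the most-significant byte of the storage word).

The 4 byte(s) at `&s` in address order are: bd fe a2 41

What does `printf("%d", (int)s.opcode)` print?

23

[0]=0xbd [1]=0xfe [2]=0xa2 [3]=0x41 (big-endian) → word 0xbdfea241
opcode:5 @ bit 27 → (0xbdfea241>>27)&0x1f = 0x17  ←
len:12 @ bit 15 → (0xbdfea241>>15)&0xfff = 0xbfd
mode:4 @ bit 11 → (0xbdfea241>>11)&0xf = 0x4
addr_hi:5 @ bit 6 → (0xbdfea241>>6)&0x1f = 0x9
type:1 @ bit 5 → (0xbdfea241>>5)&0x1 = 0x0
ver:5 @ bit 0 → (0xbdfea241>>0)&0x1f = 0x1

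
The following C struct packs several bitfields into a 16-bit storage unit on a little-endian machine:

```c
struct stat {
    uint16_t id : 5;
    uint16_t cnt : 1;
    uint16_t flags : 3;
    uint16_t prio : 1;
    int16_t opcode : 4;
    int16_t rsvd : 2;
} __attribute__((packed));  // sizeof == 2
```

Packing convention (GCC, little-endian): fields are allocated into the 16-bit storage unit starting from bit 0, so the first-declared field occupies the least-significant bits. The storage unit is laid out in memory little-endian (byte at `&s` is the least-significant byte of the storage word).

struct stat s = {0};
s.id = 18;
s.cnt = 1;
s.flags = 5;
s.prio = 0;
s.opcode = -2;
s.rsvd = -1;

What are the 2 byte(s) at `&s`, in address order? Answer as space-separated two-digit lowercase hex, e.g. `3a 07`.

72 f9

id:5 = 18 → 0x12 << 0 → word 0x0012
cnt:1 = 1 → 0x1 << 5 → word 0x0032
flags:3 = 5 → 0x5 << 6 → word 0x0172
prio:1 = 0 → 0x0 << 9 → word 0x0172
opcode:4 = -2 → 0xe << 10 → word 0x3972
rsvd:2 = -1 → 0x3 << 14 → word 0xf972
word = 0xf972 → little-endian bytes:
  [0]=0x72  [1]=0xf9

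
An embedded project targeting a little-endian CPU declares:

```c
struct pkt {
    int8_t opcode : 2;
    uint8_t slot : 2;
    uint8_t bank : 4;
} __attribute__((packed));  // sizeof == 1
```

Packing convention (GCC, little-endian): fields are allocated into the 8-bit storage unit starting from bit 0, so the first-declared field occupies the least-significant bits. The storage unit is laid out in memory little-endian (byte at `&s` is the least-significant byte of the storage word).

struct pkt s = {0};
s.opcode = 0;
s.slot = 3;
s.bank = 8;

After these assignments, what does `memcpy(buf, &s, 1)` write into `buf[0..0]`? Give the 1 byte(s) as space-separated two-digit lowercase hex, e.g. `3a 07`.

opcode (2b) val=0 bits=0x0 at bit 0: 0x00
slot (2b) val=3 bits=0x3 at bit 2: 0x0c
bank (4b) val=8 bits=0x8 at bit 4: 0x8c
word = 0x8c → little-endian bytes:
  [0]=0x8c

8c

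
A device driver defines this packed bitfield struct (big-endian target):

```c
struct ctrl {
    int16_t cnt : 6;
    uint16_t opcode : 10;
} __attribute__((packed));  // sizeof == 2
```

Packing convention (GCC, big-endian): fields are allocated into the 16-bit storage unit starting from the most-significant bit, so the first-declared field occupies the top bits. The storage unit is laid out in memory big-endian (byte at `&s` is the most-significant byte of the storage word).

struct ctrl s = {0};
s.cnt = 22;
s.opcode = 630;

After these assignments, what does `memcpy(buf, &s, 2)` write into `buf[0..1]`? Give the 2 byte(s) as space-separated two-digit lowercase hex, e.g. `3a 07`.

5a 76

[10+:6] cnt=22 & 0x3f = 0x16; word=0x5800
[0+:10] opcode=630 & 0x3ff = 0x276; word=0x5a76
word = 0x5a76 → big-endian bytes:
  [0]=0x5a  [1]=0x76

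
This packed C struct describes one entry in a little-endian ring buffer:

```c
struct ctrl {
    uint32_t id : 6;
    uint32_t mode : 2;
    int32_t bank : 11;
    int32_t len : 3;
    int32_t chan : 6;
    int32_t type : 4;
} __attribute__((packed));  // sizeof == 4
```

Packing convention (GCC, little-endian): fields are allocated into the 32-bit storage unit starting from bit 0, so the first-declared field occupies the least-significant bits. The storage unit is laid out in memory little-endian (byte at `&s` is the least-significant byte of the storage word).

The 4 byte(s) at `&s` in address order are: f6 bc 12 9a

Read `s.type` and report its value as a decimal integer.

-7

[0]=0xf6 [1]=0xbc [2]=0x12 [3]=0x9a (little-endian) → word 0x9a12bcf6
id:6 @ bit 0 → (0x9a12bcf6>>0)&0x3f = 0x36
mode:2 @ bit 6 → (0x9a12bcf6>>6)&0x3 = 0x3
bank:11 @ bit 8 → (0x9a12bcf6>>8)&0x7ff = 0x2bc
len:3 @ bit 19 → (0x9a12bcf6>>19)&0x7 = 0x2
chan:6 @ bit 22 → (0x9a12bcf6>>22)&0x3f = 0x28
type:4 @ bit 28 → (0x9a12bcf6>>28)&0xf = 0x9  ←
type signed 4b, MSB=1: 9 - 16 = -7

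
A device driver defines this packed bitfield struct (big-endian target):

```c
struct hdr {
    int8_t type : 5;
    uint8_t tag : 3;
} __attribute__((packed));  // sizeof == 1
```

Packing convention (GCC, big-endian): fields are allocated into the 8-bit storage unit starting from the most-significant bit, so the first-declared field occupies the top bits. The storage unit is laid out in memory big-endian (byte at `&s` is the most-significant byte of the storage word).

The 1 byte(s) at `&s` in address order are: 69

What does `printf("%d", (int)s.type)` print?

[0]=0x69 (big-endian) → word 0x69
type:5 @ bit 3 → (0x69>>3)&0x1f = 0xd  ←
tag:3 @ bit 0 → (0x69>>0)&0x7 = 0x1
type signed 5b, MSB=0: value = 13

13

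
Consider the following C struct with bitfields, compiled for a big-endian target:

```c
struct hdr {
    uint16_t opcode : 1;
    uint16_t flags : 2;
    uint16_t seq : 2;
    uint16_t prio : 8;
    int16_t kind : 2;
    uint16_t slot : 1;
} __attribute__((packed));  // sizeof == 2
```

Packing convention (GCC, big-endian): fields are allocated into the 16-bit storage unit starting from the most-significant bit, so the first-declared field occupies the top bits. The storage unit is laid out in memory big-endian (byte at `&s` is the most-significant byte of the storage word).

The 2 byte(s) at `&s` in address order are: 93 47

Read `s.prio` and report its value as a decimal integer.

[0]=0x93 [1]=0x47 (big-endian) → word 0x9347
opcode:1 @ bit 15 → (0x9347>>15)&0x1 = 0x1
flags:2 @ bit 13 → (0x9347>>13)&0x3 = 0x0
seq:2 @ bit 11 → (0x9347>>11)&0x3 = 0x2
prio:8 @ bit 3 → (0x9347>>3)&0xff = 0x68  ←
kind:2 @ bit 1 → (0x9347>>1)&0x3 = 0x3
slot:1 @ bit 0 → (0x9347>>0)&0x1 = 0x1

104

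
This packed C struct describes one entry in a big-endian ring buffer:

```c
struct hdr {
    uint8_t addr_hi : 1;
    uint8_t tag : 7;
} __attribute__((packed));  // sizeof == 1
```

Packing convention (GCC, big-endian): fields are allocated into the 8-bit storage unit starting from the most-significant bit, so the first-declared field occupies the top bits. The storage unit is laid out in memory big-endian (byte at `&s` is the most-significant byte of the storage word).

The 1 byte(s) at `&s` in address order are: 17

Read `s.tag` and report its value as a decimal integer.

23

[0]=0x17 (big-endian) → word 0x17
addr_hi [7+:1] = (word>>7) & 0x1 = 0
tag [0+:7] = (word>>0) & 0x7f = 23  ←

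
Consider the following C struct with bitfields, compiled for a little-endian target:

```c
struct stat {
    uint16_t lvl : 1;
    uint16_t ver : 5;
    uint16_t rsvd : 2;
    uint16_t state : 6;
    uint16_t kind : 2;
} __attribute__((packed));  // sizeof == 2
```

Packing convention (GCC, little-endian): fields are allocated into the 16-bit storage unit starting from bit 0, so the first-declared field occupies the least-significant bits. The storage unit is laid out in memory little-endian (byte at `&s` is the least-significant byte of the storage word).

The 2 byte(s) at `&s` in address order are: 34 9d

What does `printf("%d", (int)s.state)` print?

[0]=0x34 [1]=0x9d (little-endian) → word 0x9d34
lvl:1 @ bit 0 → (0x9d34>>0)&0x1 = 0x0
ver:5 @ bit 1 → (0x9d34>>1)&0x1f = 0x1a
rsvd:2 @ bit 6 → (0x9d34>>6)&0x3 = 0x0
state:6 @ bit 8 → (0x9d34>>8)&0x3f = 0x1d  ←
kind:2 @ bit 14 → (0x9d34>>14)&0x3 = 0x2

29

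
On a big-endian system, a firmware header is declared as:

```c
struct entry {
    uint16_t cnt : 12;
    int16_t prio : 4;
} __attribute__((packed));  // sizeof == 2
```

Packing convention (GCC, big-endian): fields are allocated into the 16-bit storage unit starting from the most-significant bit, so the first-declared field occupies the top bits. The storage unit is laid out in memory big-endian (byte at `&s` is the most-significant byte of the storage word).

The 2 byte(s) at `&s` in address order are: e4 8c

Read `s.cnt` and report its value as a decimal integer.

[0]=0xe4 [1]=0x8c (big-endian) → word 0xe48c
cnt:12 @ bit 4 → (0xe48c>>4)&0xfff = 0xe48  ←
prio:4 @ bit 0 → (0xe48c>>0)&0xf = 0xc

3656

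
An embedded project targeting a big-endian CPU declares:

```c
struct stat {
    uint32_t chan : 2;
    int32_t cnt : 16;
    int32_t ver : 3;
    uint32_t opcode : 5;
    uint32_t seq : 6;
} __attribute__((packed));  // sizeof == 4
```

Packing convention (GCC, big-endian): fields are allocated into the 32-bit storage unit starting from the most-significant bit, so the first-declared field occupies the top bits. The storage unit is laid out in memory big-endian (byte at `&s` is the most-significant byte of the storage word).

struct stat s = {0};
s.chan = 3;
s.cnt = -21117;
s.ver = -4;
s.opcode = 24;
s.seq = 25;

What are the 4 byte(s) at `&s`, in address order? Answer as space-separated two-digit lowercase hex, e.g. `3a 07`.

[30+:2] chan=3 & 0x3 = 0x3; word=0xc0000000
[14+:16] cnt=-21117 & 0xffff = 0xad83; word=0xeb60c000
[11+:3] ver=-4 & 0x7 = 0x4; word=0xeb60e000
[6+:5] opcode=24 & 0x1f = 0x18; word=0xeb60e600
[0+:6] seq=25 & 0x3f = 0x19; word=0xeb60e619
word = 0xeb60e619 → big-endian bytes:
  [0]=0xeb  [1]=0x60  [2]=0xe6  [3]=0x19

eb 60 e6 19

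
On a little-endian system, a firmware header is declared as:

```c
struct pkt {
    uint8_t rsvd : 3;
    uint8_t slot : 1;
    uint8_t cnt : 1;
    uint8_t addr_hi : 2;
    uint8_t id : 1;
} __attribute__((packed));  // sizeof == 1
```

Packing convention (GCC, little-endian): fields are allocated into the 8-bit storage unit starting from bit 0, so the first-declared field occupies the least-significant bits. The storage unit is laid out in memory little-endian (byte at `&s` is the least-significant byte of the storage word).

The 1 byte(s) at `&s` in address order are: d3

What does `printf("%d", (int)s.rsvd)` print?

[0]=0xd3 (little-endian) → word 0xd3
rsvd [0+:3] = (word>>0) & 0x7 = 3  ←
slot [3+:1] = (word>>3) & 0x1 = 0
cnt [4+:1] = (word>>4) & 0x1 = 1
addr_hi [5+:2] = (word>>5) & 0x3 = 2
id [7+:1] = (word>>7) & 0x1 = 1

3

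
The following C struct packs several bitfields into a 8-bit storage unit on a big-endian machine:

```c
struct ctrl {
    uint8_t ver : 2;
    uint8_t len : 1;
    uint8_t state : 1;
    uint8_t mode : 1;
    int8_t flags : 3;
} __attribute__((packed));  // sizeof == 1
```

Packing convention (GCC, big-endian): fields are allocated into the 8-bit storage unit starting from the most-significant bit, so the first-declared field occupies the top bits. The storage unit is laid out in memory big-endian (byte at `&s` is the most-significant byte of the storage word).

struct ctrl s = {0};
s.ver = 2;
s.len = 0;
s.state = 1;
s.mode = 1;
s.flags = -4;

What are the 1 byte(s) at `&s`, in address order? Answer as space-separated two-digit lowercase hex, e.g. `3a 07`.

9c

ver (2b) val=2 bits=0x2 at bit 6: 0x80
len (1b) val=0 bits=0x0 at bit 5: 0x80
state (1b) val=1 bits=0x1 at bit 4: 0x90
mode (1b) val=1 bits=0x1 at bit 3: 0x98
flags (3b) val=-4 bits=0x4 at bit 0: 0x9c
word = 0x9c → big-endian bytes:
  [0]=0x9c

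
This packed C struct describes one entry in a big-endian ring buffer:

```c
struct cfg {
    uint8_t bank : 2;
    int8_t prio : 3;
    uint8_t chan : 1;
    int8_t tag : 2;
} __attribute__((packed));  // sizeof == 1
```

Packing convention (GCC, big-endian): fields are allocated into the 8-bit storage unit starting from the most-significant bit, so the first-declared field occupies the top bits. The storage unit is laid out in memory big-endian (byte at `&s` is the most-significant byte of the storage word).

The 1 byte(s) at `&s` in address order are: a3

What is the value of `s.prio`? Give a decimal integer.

-4

[0]=0xa3 (big-endian) → word 0xa3
bank:2 @ bit 6 → (0xa3>>6)&0x3 = 0x2
prio:3 @ bit 3 → (0xa3>>3)&0x7 = 0x4  ←
chan:1 @ bit 2 → (0xa3>>2)&0x1 = 0x0
tag:2 @ bit 0 → (0xa3>>0)&0x3 = 0x3
prio signed 3b, MSB=1: 4 - 8 = -4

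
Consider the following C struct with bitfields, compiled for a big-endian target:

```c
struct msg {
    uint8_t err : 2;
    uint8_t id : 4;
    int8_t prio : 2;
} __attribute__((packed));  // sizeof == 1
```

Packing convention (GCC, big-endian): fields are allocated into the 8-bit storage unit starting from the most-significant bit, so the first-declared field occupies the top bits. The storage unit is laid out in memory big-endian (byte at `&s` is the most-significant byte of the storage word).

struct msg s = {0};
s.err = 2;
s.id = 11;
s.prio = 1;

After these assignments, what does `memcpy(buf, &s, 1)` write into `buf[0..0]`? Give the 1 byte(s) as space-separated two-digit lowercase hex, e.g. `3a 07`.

ad

[6+:2] err=2 & 0x3 = 0x2; word=0x80
[2+:4] id=11 & 0xf = 0xb; word=0xac
[0+:2] prio=1 & 0x3 = 0x1; word=0xad
word = 0xad → big-endian bytes:
  [0]=0xad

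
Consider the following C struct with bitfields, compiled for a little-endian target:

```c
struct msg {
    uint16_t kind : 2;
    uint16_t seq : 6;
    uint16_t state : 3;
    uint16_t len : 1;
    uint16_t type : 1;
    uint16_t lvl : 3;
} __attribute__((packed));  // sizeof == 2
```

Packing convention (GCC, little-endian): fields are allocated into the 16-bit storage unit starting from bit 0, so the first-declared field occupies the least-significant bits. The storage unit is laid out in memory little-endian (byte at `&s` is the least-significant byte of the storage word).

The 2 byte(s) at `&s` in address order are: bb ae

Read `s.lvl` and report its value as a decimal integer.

[0]=0xbb [1]=0xae (little-endian) → word 0xaebb
kind [0+:2] = (word>>0) & 0x3 = 3
seq [2+:6] = (word>>2) & 0x3f = 46
state [8+:3] = (word>>8) & 0x7 = 6
len [11+:1] = (word>>11) & 0x1 = 1
type [12+:1] = (word>>12) & 0x1 = 0
lvl [13+:3] = (word>>13) & 0x7 = 5  ←

5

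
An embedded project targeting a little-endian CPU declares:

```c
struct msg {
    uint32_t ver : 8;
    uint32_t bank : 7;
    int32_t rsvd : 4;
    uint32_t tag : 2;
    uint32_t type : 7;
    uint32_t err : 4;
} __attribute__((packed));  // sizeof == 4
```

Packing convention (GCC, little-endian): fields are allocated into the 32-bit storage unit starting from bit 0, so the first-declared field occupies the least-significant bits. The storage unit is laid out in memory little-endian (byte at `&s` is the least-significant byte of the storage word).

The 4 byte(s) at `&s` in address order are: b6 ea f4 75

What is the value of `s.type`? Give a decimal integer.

[0]=0xb6 [1]=0xea [2]=0xf4 [3]=0x75 (little-endian) → word 0x75f4eab6
ver [0+:8] = (word>>0) & 0xff = 182
bank [8+:7] = (word>>8) & 0x7f = 106
rsvd [15+:4] = (word>>15) & 0xf = 9
tag [19+:2] = (word>>19) & 0x3 = 2
type [21+:7] = (word>>21) & 0x7f = 47  ←
err [28+:4] = (word>>28) & 0xf = 7

47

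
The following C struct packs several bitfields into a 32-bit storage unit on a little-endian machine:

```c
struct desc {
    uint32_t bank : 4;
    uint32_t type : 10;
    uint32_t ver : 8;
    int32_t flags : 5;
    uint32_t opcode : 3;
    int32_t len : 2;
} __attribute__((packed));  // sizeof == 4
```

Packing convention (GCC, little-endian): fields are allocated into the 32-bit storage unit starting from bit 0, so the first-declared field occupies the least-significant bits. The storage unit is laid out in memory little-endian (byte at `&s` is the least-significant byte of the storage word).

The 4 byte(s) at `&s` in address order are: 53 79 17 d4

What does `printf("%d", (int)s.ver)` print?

[0]=0x53 [1]=0x79 [2]=0x17 [3]=0xd4 (little-endian) → word 0xd4177953
bank [0+:4] = (word>>0) & 0xf = 3
type [4+:10] = (word>>4) & 0x3ff = 917
ver [14+:8] = (word>>14) & 0xff = 93  ←
flags [22+:5] = (word>>22) & 0x1f = 16
opcode [27+:3] = (word>>27) & 0x7 = 2
len [30+:2] = (word>>30) & 0x3 = 3

93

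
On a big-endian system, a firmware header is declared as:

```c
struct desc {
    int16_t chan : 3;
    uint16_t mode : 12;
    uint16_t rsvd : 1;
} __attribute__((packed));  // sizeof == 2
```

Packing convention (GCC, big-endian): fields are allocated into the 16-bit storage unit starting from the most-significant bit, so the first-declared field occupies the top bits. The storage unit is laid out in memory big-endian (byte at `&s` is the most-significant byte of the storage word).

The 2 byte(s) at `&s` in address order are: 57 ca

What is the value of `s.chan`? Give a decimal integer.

[0]=0x57 [1]=0xca (big-endian) → word 0x57ca
chan [13+:3] = (word>>13) & 0x7 = 2  ←
mode [1+:12] = (word>>1) & 0xfff = 3045
rsvd [0+:1] = (word>>0) & 0x1 = 0
chan signed 3b, MSB=0: value = 2

2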